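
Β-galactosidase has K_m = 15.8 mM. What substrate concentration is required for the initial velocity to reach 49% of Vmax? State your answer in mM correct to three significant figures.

v/Vmax = [S]/(Km+[S]) = 0.49, so [S] = Km·0.49/(1 − 0.49) = 15.8 × 0.9608.
[S] = 15.2 mM.

15.2 mM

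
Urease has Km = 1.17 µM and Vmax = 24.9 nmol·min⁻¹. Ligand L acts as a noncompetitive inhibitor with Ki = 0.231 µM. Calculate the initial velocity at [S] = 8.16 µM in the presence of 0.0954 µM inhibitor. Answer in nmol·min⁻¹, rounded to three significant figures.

α = 1 + [I]/Ki = 1 + 0.0954/0.231 = 1.413.
For a noncompetitive inhibitor, Vmax is reduced to Vmax/α while Km is unchanged: Km,app = 1.17 µM, Vmax,app = 17.6 nmol·min⁻¹.
v = Vmax,app·[S]/(Km,app + [S]) = 17.6 × 8.16/(1.17 + 8.16) = 15.4 nmol·min⁻¹.

15.4 nmol·min⁻¹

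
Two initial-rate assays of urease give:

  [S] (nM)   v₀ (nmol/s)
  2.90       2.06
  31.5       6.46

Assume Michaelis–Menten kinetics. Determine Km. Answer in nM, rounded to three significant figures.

8.71 nM

From v = Vmax[S]/(Km+[S]), each point gives Vmax = v(Km+[S])/[S].
Equating: 2.06(Km+2.90)/2.90 = 6.46(Km+31.5)/31.5.
0.7103·Km + 2.06 = 0.2051·Km + 6.46, so (0.7103 − 0.2051)·Km = 6.46 − 2.06.
Km = 4.400/0.5053 = 8.71 nM; then Vmax = 2.06(8.71+2.90)/2.90 = 8.25 nmol/s.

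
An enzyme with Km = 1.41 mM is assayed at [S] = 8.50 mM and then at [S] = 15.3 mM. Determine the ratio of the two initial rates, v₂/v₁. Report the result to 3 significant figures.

Since Vmax cancels, v₂/v₁ = [S]₂(Km+[S]₁) / [S]₁(Km+[S]₂).
= 15.3×(1.41+8.50) / (8.50×(1.41+15.3)) = 151.6/142.0 = 1.07.

1.07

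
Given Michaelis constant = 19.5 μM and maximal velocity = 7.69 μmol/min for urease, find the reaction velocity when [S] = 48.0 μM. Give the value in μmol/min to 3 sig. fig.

v = Vmax·[S]/(Km + [S]) = 7.69 × 48.0 / (19.5 + 48.0)
  = 369.1 / 67.50 = 5.47 μmol/min.

5.47 μmol/min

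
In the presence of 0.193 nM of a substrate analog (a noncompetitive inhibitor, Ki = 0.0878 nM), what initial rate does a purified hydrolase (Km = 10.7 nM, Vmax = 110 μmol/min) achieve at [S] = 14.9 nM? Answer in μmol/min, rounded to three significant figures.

20.0 μmol/min

α = 1 + [I]/Ki = 1 + 0.193/0.0878 = 3.198.
For a noncompetitive inhibitor, Vmax is reduced to Vmax/α while Km is unchanged: Km,app = 10.7 nM, Vmax,app = 34.4 μmol/min.
v = Vmax,app·[S]/(Km,app + [S]) = 34.4 × 14.9/(10.7 + 14.9) = 20.0 μmol/min.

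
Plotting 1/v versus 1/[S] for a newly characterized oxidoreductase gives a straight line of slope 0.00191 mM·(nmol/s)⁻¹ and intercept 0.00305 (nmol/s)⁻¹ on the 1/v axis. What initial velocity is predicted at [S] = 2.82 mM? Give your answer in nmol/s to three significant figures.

The y-intercept is 1/Vmax, so Vmax = 1/0.00305 = 328 nmol/s.
The slope is Km/Vmax, so Km = 0.00191 × 328 = 0.626 mM.
Then v = 328 × 2.82/(0.626 + 2.82) = 268 nmol/s.

268 nmol/s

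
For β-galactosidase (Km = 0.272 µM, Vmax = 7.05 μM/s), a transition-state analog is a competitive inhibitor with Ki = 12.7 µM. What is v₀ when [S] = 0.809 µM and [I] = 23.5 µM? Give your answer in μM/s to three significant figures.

3.60 μM/s

With α = 1 + [I]/Ki = 1 + 23.5/12.7 = 2.850, the competitive rate law is v = Vmax[S] / (αKm + [S]).
v = 7.05×0.809 / (2.850×0.272 + 0.809) = 5.703/1.584 = 3.60 μM/s.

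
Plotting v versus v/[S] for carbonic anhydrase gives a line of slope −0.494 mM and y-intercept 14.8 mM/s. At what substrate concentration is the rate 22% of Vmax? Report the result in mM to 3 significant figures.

0.139 mM

The Eadie–Hofstee slope gives Km = 0.494 mM (slope = −Km).
v/Vmax = [S]/(Km+[S]) = 0.22 ⇒ [S] = Km·0.22/(1−0.22) = 0.494 × 0.2821 = 0.139 mM.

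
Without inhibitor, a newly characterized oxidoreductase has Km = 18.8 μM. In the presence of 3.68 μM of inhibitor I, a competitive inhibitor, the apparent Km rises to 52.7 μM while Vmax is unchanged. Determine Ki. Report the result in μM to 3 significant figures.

Competitive: Km,app = α·Km with α = 1 + [I]/Ki.
α = Km,app/Km = 52.7/18.8 = 2.803.
Since α = 1 + [I]/Ki, [I]/Ki = 2.803 − 1 = 1.803 and Ki = 3.68/1.803 = 2.04 μM.

2.04 μM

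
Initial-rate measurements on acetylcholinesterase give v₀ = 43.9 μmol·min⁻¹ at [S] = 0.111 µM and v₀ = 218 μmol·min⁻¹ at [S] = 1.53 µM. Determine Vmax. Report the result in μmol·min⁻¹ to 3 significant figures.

From v = Vmax[S]/(Km+[S]), each point gives Vmax = v(Km+[S])/[S].
Equating: 43.9(Km+0.111)/0.111 = 218(Km+1.53)/1.53.
395.5·Km + 43.9 = 142.5·Km + 218, so (395.5 − 142.5)·Km = 218 − 43.9.
Km = 174.1/253.0 = 0.688 µM; then Vmax = 43.9(0.688+0.111)/0.111 = 316 μmol·min⁻¹.

316 μmol·min⁻¹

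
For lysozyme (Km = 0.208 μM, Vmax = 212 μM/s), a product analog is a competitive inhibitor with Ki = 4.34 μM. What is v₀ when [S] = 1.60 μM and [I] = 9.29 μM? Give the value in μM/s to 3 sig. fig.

With α = 1 + [I]/Ki = 1 + 9.29/4.34 = 3.141, the competitive rate law is v = Vmax[S] / (αKm + [S]).
v = 212×1.60 / (3.141×0.208 + 1.60) = 339.2/2.253 = 151 μM/s.

151 μM/s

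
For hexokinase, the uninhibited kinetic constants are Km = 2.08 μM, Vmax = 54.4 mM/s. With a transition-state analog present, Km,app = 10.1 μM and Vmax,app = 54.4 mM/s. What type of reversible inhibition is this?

Km increases (2.08 → 10.1 μM) while Vmax is unchanged — the hallmark of competitive inhibition.

competitive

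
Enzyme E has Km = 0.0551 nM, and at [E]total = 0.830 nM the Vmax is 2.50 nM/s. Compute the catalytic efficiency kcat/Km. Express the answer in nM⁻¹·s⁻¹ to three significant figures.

kcat = Vmax/[E]total = 2.50/0.830 = 3.01 s⁻¹.
kcat/Km = 3.01/0.0551 = 54.7 nM⁻¹·s⁻¹.

54.7 nM⁻¹·s⁻¹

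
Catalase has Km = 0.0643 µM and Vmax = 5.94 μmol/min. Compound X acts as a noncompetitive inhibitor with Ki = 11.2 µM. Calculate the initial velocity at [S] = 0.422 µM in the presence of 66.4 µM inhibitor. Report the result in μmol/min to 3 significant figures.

0.744 μmol/min

α = 1 + [I]/Ki = 1 + 66.4/11.2 = 6.929.
For a noncompetitive inhibitor, Vmax is reduced to Vmax/α while Km is unchanged: Km,app = 0.0643 µM, Vmax,app = 0.857 μmol/min.
v = Vmax,app·[S]/(Km,app + [S]) = 0.857 × 0.422/(0.0643 + 0.422) = 0.744 μmol/min.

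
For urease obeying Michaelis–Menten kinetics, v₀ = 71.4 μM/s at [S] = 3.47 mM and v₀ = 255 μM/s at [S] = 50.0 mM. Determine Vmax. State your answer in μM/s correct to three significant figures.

316 μM/s

From v = Vmax[S]/(Km+[S]), each point gives Vmax = v(Km+[S])/[S].
Equating: 71.4(Km+3.47)/3.47 = 255(Km+50.0)/50.0.
20.58·Km + 71.4 = 5.100·Km + 255, so (20.58 − 5.100)·Km = 255 − 71.4.
Km = 183.6/15.48 = 11.9 mM; then Vmax = 71.4(11.9+3.47)/3.47 = 316 μM/s.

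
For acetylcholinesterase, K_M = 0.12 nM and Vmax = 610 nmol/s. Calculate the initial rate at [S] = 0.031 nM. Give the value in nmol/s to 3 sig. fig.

125 nmol/s

[S]/(Km+[S]) = 0.031/0.1510 = 0.2053, the fractional saturation.
v = 0.2053 × Vmax = 0.2053 × 610 = 125 nmol/s.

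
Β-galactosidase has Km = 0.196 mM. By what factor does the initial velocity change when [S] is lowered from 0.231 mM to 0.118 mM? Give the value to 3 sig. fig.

0.695

The fractional saturations are [S]/(Km+[S]) = 0.231/0.4270 = 0.5410 and 0.118/0.3140 = 0.3758.
v₂/v₁ is just their ratio: 0.3758/0.5410 = 0.695.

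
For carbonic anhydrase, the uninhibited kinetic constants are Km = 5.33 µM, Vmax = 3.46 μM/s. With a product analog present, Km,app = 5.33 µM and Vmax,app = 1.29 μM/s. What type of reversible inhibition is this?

Vmax decreases (3.46 → 1.29 μM/s) while Km is unchanged — pure noncompetitive inhibition.

noncompetitive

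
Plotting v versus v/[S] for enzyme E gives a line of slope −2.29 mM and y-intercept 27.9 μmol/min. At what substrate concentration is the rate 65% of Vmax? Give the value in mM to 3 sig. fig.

4.25 mM

The Eadie–Hofstee slope gives Km = 2.29 mM (slope = −Km).
v/Vmax = [S]/(Km+[S]) = 0.65 ⇒ [S] = Km·0.65/(1−0.65) = 2.29 × 1.857 = 4.25 mM.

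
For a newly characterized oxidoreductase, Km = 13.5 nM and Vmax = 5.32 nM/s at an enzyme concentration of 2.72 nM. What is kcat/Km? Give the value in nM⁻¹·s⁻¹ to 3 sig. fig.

kcat = Vmax/[E]total = 5.32/2.72 = 1.96 s⁻¹.
kcat/Km = 1.96/13.5 = 0.145 nM⁻¹·s⁻¹.

0.145 nM⁻¹·s⁻¹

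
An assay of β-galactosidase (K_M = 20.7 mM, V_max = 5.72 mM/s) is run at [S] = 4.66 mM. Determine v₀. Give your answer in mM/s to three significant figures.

1.05 mM/s

[S]/(Km+[S]) = 4.66/25.36 = 0.1838, the fractional saturation.
v = 0.1838 × Vmax = 0.1838 × 5.72 = 1.05 mM/s.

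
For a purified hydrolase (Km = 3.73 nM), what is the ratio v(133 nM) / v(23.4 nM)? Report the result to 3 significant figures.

1.13

The fractional saturations are [S]/(Km+[S]) = 23.4/27.13 = 0.8625 and 133/136.7 = 0.9727.
v₂/v₁ is just their ratio: 0.9727/0.8625 = 1.13.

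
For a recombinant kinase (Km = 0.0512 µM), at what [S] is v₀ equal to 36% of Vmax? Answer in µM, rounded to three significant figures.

0.0288 µM

v/Vmax = [S]/(Km+[S]) = 0.36, so [S] = Km·0.36/(1 − 0.36) = 0.0512 × 0.5625.
[S] = 0.0288 µM.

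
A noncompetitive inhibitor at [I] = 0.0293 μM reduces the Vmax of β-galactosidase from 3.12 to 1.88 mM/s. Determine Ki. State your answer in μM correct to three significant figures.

0.0444 μM

Noncompetitive: Vmax,app = Vmax/α with α = 1 + [I]/Ki.
α = Vmax/Vmax,app = 3.12/1.88 = 1.660.
Since α = 1 + [I]/Ki, [I]/Ki = 1.660 − 1 = 0.6596 and Ki = 0.0293/0.6596 = 0.0444 μM.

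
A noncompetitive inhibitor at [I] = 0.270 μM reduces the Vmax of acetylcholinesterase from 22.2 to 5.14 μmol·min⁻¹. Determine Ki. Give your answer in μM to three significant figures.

Noncompetitive: Vmax,app = Vmax/α with α = 1 + [I]/Ki.
α = Vmax/Vmax,app = 22.2/5.14 = 4.319.
Ki = [I]/(α − 1) = 0.270/3.319 = 0.0813 μM.

0.0813 μM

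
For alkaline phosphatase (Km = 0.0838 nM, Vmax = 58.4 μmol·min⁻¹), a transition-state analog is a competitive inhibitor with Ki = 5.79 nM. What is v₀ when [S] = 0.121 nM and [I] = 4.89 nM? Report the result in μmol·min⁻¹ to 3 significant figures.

With α = 1 + [I]/Ki = 1 + 4.89/5.79 = 1.845, the competitive rate law is v = Vmax[S] / (αKm + [S]).
v = 58.4×0.121 / (1.845×0.0838 + 0.121) = 7.066/0.2756 = 25.6 μmol·min⁻¹.

25.6 μmol·min⁻¹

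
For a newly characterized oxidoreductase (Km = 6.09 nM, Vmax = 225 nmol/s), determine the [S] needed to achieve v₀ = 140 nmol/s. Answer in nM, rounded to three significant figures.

10.0 nM

The required fractional saturation is v/Vmax = 140/225 = 0.6222.
Then [S]/(Km+[S]) = 0.6222 ⇒ [S] = 6.09 × 0.6222/(1 − 0.6222) = 10.0 nM.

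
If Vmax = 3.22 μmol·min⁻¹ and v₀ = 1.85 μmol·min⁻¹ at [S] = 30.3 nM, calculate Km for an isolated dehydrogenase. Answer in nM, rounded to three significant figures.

From v = Vmax[S]/(Km+[S]), Km = [S](Vmax − v)/v.
Km = 30.3 × (3.22 − 1.85) / 1.85 = 41.51/1.85 = 22.4 nM.

22.4 nM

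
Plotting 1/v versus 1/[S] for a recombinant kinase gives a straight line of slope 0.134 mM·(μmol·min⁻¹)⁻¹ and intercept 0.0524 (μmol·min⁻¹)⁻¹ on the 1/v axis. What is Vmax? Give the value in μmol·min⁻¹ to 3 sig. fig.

The y-intercept of a Lineweaver–Burk plot equals 1/Vmax, so Vmax = 1/0.0524 = 19.1 μmol·min⁻¹.

19.1 μmol·min⁻¹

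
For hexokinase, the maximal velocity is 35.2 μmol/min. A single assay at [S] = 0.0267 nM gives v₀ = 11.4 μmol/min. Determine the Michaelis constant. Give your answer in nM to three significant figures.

From v = Vmax[S]/(Km+[S]), Km = [S](Vmax − v)/v.
Km = 0.0267 × (35.2 − 11.4) / 11.4 = 0.6355/11.4 = 0.0557 nM.

0.0557 nM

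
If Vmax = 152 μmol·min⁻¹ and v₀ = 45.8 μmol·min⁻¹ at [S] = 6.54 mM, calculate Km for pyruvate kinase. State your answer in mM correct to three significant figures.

15.2 mM

v/Vmax = 45.8/152 = 0.3013 = [S]/(Km+[S]).
So Km + [S] = [S]/0.3013 = 21.70 mM, giving Km = 21.70 − 6.54 = 15.2 mM.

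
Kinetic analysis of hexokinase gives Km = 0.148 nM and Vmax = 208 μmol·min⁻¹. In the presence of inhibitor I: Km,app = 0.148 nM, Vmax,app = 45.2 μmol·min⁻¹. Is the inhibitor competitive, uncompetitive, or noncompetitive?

Vmax decreases (208 → 45.2 μmol·min⁻¹) while Km is unchanged — pure noncompetitive inhibition.

noncompetitive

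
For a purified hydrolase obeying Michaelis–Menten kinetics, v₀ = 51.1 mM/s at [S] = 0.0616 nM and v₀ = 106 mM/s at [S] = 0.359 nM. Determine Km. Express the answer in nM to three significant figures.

From v = Vmax[S]/(Km+[S]), each point gives Vmax = v(Km+[S])/[S].
Equating: 51.1(Km+0.0616)/0.0616 = 106(Km+0.359)/0.359.
829.5·Km + 51.1 = 295.3·Km + 106, so (829.5 − 295.3)·Km = 106 − 51.1.
Km = 54.90/534.3 = 0.103 nM; then Vmax = 51.1(0.103+0.0616)/0.0616 = 136 mM/s.

0.103 nM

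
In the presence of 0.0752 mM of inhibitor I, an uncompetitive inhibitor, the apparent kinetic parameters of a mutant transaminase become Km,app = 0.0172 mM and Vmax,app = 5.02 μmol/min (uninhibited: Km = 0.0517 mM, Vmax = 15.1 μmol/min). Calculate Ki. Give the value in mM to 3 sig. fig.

Uncompetitive: Vmax,app = Vmax/α (and Km,app = Km/α) with α = 1 + [I]/Ki.
α = Vmax/Vmax,app = 15.1/5.02 = 3.008.
Ki = [I]/(α − 1) = 0.0752/2.008 = 0.0375 mM.

0.0375 mM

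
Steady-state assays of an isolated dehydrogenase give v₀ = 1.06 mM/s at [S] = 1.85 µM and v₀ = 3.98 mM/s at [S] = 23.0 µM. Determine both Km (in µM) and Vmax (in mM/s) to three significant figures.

In reciprocal form, 1/v = (Km/Vmax)·(1/[S]) + 1/Vmax. The two points give (1/[S], 1/v) = (0.5405, 0.9434) and (0.04348, 0.2513).
Slope = (0.9434 − 0.2513)/(0.5405 − 0.04348) = 1.392; intercept = 0.9434 − 1.392×0.5405 = 0.1907.
Vmax = 1/intercept = 5.24 mM/s; Km = slope × Vmax = 1.392 × 5.24 = 7.30 µM.

Km = 7.30 µM; Vmax = 5.24 mM/s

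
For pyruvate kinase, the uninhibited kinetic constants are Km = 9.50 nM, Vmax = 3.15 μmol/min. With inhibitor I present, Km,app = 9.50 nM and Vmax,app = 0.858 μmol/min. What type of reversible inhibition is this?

noncompetitive

Vmax decreases (3.15 → 0.858 μmol/min) while Km is unchanged — pure noncompetitive inhibition.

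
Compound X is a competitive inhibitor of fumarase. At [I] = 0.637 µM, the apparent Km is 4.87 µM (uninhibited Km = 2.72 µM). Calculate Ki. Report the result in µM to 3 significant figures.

Competitive: Km,app = α·Km with α = 1 + [I]/Ki.
α = Km,app/Km = 4.87/2.72 = 1.790.
Since α = 1 + [I]/Ki, [I]/Ki = 1.790 − 1 = 0.7904 and Ki = 0.637/0.7904 = 0.806 µM.

0.806 µM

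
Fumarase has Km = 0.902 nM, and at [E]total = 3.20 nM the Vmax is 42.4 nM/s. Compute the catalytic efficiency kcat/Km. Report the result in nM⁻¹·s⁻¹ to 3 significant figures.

kcat = Vmax/[E]total = 42.4/3.20 = 13.2 s⁻¹.
kcat/Km = 13.2/0.902 = 14.7 nM⁻¹·s⁻¹.

14.7 nM⁻¹·s⁻¹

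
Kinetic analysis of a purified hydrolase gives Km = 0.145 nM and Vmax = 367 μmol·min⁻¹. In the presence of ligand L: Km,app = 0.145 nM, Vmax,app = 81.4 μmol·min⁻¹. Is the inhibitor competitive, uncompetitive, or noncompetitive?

noncompetitive

Vmax decreases (367 → 81.4 μmol·min⁻¹) while Km is unchanged — pure noncompetitive inhibition.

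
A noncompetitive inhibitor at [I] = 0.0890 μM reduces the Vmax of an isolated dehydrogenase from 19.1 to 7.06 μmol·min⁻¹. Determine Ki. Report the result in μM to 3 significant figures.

Noncompetitive: Vmax,app = Vmax/α with α = 1 + [I]/Ki.
α = Vmax/Vmax,app = 19.1/7.06 = 2.705.
Since α = 1 + [I]/Ki, [I]/Ki = 2.705 − 1 = 1.705 and Ki = 0.0890/1.705 = 0.0522 μM.

0.0522 μM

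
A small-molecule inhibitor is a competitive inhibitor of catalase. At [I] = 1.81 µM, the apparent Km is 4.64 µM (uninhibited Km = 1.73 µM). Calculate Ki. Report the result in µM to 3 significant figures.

Competitive: Km,app = α·Km with α = 1 + [I]/Ki.
α = Km,app/Km = 4.64/1.73 = 2.682.
Ki = [I]/(α − 1) = 1.81/1.682 = 1.08 µM.

1.08 µM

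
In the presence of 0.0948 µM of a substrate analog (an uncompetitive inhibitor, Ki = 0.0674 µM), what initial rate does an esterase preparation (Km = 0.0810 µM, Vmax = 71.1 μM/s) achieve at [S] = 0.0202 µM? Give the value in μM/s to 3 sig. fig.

11.1 μM/s

With α = 1 + [I]/Ki = 1 + 0.0948/0.0674 = 2.407, the uncompetitive rate law is v = (Vmax/α)·[S] / (Km/α + [S]).
v = (71.1/2.407)×0.0202 / (0.0810/2.407 + 0.0202) = 0.5968/0.05386 = 11.1 μM/s.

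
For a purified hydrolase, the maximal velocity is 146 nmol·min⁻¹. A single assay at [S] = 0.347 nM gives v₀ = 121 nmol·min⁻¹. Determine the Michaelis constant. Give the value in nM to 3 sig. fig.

From v = Vmax[S]/(Km+[S]), Km = [S](Vmax − v)/v.
Km = 0.347 × (146 − 121) / 121 = 8.675/121 = 0.0717 nM.

0.0717 nM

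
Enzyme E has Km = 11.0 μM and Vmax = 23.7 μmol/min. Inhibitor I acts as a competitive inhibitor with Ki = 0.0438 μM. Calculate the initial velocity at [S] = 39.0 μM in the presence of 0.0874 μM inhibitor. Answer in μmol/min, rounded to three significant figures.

12.8 μmol/min

α = 1 + [I]/Ki = 1 + 0.0874/0.0438 = 2.995.
For a competitive inhibitor, Vmax is unchanged and the apparent Km becomes α·Km: Km,app = 32.9 μM, Vmax,app = 23.7 μmol/min.
v = Vmax,app·[S]/(Km,app + [S]) = 23.7 × 39.0/(32.9 + 39.0) = 12.8 μmol/min.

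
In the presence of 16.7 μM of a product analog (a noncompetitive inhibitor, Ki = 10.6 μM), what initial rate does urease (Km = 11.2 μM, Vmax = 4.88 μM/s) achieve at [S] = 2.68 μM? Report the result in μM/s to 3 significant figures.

With α = 1 + [I]/Ki = 1 + 16.7/10.6 = 2.575, the noncompetitive rate law is v = (Vmax/α)·[S] / (Km + [S]).
v = (4.88/2.575)×2.68 / (11.2 + 2.68) = 5.078/13.88 = 0.366 μM/s.

0.366 μM/s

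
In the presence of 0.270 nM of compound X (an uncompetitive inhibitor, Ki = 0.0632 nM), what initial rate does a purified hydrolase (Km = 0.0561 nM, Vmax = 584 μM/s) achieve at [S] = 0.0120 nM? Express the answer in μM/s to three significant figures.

58.7 μM/s

α = 1 + [I]/Ki = 1 + 0.270/0.0632 = 5.272.
For an uncompetitive inhibitor, both parameters are divided by α, giving Vmax/α and Km/α: Km,app = 0.0106 nM, Vmax,app = 111 μM/s.
v = Vmax,app·[S]/(Km,app + [S]) = 111 × 0.0120/(0.0106 + 0.0120) = 58.7 μM/s.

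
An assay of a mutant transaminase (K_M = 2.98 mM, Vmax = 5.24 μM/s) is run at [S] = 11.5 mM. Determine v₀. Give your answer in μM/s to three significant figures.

4.16 μM/s

v = Vmax·[S]/(Km + [S]) = 5.24 × 11.5 / (2.98 + 11.5)
  = 60.26 / 14.48 = 4.16 μM/s.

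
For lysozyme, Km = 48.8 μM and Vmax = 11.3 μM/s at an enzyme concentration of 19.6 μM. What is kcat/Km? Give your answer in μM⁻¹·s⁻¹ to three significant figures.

0.0118 μM⁻¹·s⁻¹

kcat = Vmax/[E]total = 11.3/19.6 = 0.577 s⁻¹.
kcat/Km = 0.577/48.8 = 0.0118 μM⁻¹·s⁻¹.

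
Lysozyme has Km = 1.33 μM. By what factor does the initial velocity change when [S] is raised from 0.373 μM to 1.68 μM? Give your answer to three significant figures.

Since Vmax cancels, v₂/v₁ = [S]₂(Km+[S]₁) / [S]₁(Km+[S]₂).
= 1.68×(1.33+0.373) / (0.373×(1.33+1.68)) = 2.861/1.123 = 2.55.

2.55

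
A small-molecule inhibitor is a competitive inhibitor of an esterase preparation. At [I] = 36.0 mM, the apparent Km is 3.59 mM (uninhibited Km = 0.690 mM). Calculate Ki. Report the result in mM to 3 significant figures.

Competitive: Km,app = α·Km with α = 1 + [I]/Ki.
α = Km,app/Km = 3.59/0.690 = 5.203.
Ki = [I]/(α − 1) = 36.0/4.203 = 8.57 mM.

8.57 mM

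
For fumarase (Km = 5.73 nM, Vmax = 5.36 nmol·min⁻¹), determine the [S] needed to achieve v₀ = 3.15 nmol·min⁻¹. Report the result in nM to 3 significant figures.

8.17 nM

The required fractional saturation is v/Vmax = 3.15/5.36 = 0.5877.
Then [S]/(Km+[S]) = 0.5877 ⇒ [S] = 5.73 × 0.5877/(1 − 0.5877) = 8.17 nM.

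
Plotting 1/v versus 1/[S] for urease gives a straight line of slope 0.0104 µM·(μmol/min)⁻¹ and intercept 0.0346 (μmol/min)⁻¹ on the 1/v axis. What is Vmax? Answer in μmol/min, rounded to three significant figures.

28.9 μmol/min

The y-intercept of a Lineweaver–Burk plot equals 1/Vmax, so Vmax = 1/0.0346 = 28.9 μmol/min.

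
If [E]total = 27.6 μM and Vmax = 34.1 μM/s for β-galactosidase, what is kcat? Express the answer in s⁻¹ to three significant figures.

kcat = Vmax/[E]total = 34.1 μM/s / 27.6 μM = 1.24 s⁻¹.

1.24 s⁻¹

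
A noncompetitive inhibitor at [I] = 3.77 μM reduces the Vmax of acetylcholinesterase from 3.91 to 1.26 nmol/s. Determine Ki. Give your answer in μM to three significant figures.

1.79 μM

Noncompetitive: Vmax,app = Vmax/α with α = 1 + [I]/Ki.
α = Vmax/Vmax,app = 3.91/1.26 = 3.103.
Since α = 1 + [I]/Ki, [I]/Ki = 3.103 − 1 = 2.103 and Ki = 3.77/2.103 = 1.79 μM.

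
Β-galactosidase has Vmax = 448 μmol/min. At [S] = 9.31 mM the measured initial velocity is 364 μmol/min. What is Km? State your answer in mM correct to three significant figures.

v/Vmax = 364/448 = 0.8125 = [S]/(Km+[S]).
So Km + [S] = [S]/0.8125 = 11.46 mM, giving Km = 11.46 − 9.31 = 2.15 mM.

2.15 mM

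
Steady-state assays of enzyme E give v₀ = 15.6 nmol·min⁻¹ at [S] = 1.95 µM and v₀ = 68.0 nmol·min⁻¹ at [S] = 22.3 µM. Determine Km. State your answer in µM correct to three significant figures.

10.6 µM

From v = Vmax[S]/(Km+[S]), each point gives Vmax = v(Km+[S])/[S].
Equating: 15.6(Km+1.95)/1.95 = 68.0(Km+22.3)/22.3.
8.000·Km + 15.6 = 3.049·Km + 68.0, so (8.000 − 3.049)·Km = 68.0 − 15.6.
Km = 52.40/4.951 = 10.6 µM; then Vmax = 15.6(10.6+1.95)/1.95 = 100 nmol·min⁻¹.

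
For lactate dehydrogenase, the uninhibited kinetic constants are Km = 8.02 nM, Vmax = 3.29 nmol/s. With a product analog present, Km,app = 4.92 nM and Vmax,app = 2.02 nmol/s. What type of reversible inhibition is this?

uncompetitive

Both Km and Vmax decrease by the same factor (~1.63-fold) — characteristic of uncompetitive inhibition.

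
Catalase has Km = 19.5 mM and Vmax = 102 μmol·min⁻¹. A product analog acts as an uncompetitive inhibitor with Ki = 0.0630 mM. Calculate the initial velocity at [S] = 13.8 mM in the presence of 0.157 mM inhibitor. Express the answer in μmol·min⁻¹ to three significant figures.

20.8 μmol·min⁻¹

α = 1 + [I]/Ki = 1 + 0.157/0.0630 = 3.492.
For an uncompetitive inhibitor, both parameters are divided by α, giving Vmax/α and Km/α: Km,app = 5.58 mM, Vmax,app = 29.2 μmol·min⁻¹.
v = Vmax,app·[S]/(Km,app + [S]) = 29.2 × 13.8/(5.58 + 13.8) = 20.8 μmol·min⁻¹.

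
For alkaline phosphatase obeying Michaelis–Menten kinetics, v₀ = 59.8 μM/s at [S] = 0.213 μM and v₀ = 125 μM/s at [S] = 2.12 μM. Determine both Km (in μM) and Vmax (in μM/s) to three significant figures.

From v = Vmax[S]/(Km+[S]), each point gives Vmax = v(Km+[S])/[S].
Equating: 59.8(Km+0.213)/0.213 = 125(Km+2.12)/2.12.
280.8·Km + 59.8 = 58.96·Km + 125, so (280.8 − 58.96)·Km = 125 − 59.8.
Km = 65.20/221.8 = 0.294 μM; then Vmax = 59.8(0.294+0.213)/0.213 = 142 μM/s.

Km = 0.294 μM; Vmax = 142 μM/s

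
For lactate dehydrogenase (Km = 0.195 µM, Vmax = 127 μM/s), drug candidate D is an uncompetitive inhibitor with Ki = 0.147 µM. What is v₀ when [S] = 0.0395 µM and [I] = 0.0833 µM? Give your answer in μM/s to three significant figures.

α = 1 + [I]/Ki = 1 + 0.0833/0.147 = 1.567.
For an uncompetitive inhibitor, both parameters are divided by α, giving Vmax/α and Km/α: Km,app = 0.124 µM, Vmax,app = 81.1 μM/s.
v = Vmax,app·[S]/(Km,app + [S]) = 81.1 × 0.0395/(0.124 + 0.0395) = 19.5 μM/s.

19.5 μM/s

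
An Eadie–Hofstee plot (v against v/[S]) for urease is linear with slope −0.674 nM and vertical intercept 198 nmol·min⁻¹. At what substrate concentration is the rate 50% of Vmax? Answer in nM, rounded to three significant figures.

The Eadie–Hofstee slope gives Km = 0.674 nM (slope = −Km).
v/Vmax = [S]/(Km+[S]) = 0.5 ⇒ [S] = Km·0.5/(1−0.5) = 0.674 × 1.000 = 0.674 nM.

0.674 nM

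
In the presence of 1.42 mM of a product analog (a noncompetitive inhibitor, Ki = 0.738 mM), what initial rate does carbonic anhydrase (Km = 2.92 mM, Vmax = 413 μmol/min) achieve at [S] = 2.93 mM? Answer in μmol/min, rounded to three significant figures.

70.7 μmol/min

α = 1 + [I]/Ki = 1 + 1.42/0.738 = 2.924.
For a noncompetitive inhibitor, Vmax is reduced to Vmax/α while Km is unchanged: Km,app = 2.92 mM, Vmax,app = 141 μmol/min.
v = Vmax,app·[S]/(Km,app + [S]) = 141 × 2.93/(2.92 + 2.93) = 70.7 μmol/min.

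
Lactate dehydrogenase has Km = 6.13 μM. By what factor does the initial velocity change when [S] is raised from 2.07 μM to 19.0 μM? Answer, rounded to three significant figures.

3.00

Since Vmax cancels, v₂/v₁ = [S]₂(Km+[S]₁) / [S]₁(Km+[S]₂).
= 19.0×(6.13+2.07) / (2.07×(6.13+19.0)) = 155.8/52.02 = 3.00.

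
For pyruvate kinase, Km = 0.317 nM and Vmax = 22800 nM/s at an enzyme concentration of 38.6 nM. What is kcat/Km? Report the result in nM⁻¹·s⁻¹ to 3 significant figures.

1860 nM⁻¹·s⁻¹

kcat = Vmax/[E]total = 22800/38.6 = 591 s⁻¹.
kcat/Km = 591/0.317 = 1860 nM⁻¹·s⁻¹.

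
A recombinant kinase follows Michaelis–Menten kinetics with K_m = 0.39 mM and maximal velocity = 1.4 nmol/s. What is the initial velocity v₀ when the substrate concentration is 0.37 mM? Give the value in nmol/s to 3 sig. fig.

0.682 nmol/s

[S]/(Km+[S]) = 0.37/0.7600 = 0.4868, the fractional saturation.
v = 0.4868 × Vmax = 0.4868 × 1.4 = 0.682 nmol/s.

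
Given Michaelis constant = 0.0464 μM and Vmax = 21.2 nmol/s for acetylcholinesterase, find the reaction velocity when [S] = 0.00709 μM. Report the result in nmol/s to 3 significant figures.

v = Vmax·[S]/(Km + [S]) = 21.2 × 0.00709 / (0.0464 + 0.00709)
  = 0.1503 / 0.05349 = 2.81 nmol/s.

2.81 nmol/s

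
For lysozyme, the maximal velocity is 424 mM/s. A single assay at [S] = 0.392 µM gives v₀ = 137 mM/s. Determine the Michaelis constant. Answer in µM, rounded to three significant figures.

0.821 µM

From v = Vmax[S]/(Km+[S]), Km = [S](Vmax − v)/v.
Km = 0.392 × (424 − 137) / 137 = 112.5/137 = 0.821 µM.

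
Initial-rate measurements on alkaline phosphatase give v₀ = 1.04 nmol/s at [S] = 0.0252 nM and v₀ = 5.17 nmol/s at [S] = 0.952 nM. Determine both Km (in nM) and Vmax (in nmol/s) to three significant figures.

From v = Vmax[S]/(Km+[S]), each point gives Vmax = v(Km+[S])/[S].
Equating: 1.04(Km+0.0252)/0.0252 = 5.17(Km+0.952)/0.952.
41.27·Km + 1.04 = 5.431·Km + 5.17, so (41.27 − 5.431)·Km = 5.17 − 1.04.
Km = 4.130/35.84 = 0.115 nM; then Vmax = 1.04(0.115+0.0252)/0.0252 = 5.80 nmol/s.

Km = 0.115 nM; Vmax = 5.80 nmol/s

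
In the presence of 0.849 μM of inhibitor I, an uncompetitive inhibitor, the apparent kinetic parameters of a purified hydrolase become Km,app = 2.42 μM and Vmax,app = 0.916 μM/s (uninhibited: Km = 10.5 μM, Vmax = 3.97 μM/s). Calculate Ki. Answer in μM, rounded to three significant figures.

0.255 μM

Uncompetitive: Vmax,app = Vmax/α (and Km,app = Km/α) with α = 1 + [I]/Ki.
α = Vmax/Vmax,app = 3.97/0.916 = 4.334.
Ki = [I]/(α − 1) = 0.849/3.334 = 0.255 μM.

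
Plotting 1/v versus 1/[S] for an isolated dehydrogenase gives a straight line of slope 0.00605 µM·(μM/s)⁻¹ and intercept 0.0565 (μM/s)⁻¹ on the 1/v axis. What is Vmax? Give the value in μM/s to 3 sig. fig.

17.7 μM/s

The y-intercept of a Lineweaver–Burk plot equals 1/Vmax, so Vmax = 1/0.0565 = 17.7 μM/s.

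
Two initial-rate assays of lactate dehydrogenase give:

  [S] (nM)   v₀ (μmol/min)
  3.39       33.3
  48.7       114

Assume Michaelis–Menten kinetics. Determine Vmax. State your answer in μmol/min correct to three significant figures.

In reciprocal form, 1/v = (Km/Vmax)·(1/[S]) + 1/Vmax. The two points give (1/[S], 1/v) = (0.2950, 0.03003) and (0.02053, 0.008772).
Slope = (0.03003 − 0.008772)/(0.2950 − 0.02053) = 0.07746; intercept = 0.03003 − 0.07746×0.2950 = 0.007181.
Vmax = 1/intercept = 139 μmol/min; Km = slope × Vmax = 0.07746 × 139 = 10.8 nM.

139 μmol/min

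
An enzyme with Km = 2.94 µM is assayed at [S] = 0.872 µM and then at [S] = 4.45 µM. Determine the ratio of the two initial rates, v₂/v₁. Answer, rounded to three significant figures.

2.63

The fractional saturations are [S]/(Km+[S]) = 0.872/3.812 = 0.2288 and 4.45/7.390 = 0.6022.
v₂/v₁ is just their ratio: 0.6022/0.2288 = 2.63.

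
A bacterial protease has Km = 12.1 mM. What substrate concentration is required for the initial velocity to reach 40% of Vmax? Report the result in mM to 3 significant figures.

v/Vmax = [S]/(Km+[S]) = 0.4, so [S] = Km·0.4/(1 − 0.4) = 12.1 × 0.6667.
[S] = 8.07 mM.

8.07 mM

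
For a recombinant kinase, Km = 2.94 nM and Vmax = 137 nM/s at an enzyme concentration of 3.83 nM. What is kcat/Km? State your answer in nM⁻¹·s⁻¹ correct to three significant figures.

12.2 nM⁻¹·s⁻¹

kcat = Vmax/[E]total = 137/3.83 = 35.8 s⁻¹.
kcat/Km = 35.8/2.94 = 12.2 nM⁻¹·s⁻¹.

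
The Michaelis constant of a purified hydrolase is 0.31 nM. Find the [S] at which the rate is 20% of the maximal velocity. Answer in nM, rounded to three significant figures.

0.0775 nM

v/Vmax = [S]/(Km+[S]) = 0.2, so [S] = Km·0.2/(1 − 0.2) = 0.31 × 0.2500.
[S] = 0.0775 nM.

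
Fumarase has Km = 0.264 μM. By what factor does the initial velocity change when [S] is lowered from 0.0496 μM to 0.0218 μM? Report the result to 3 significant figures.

0.482

Since Vmax cancels, v₂/v₁ = [S]₂(Km+[S]₁) / [S]₁(Km+[S]₂).
= 0.0218×(0.264+0.0496) / (0.0496×(0.264+0.0218)) = 0.006836/0.01418 = 0.482.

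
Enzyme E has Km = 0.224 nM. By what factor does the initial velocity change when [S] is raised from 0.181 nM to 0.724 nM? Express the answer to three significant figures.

The fractional saturations are [S]/(Km+[S]) = 0.181/0.4050 = 0.4469 and 0.724/0.9480 = 0.7637.
v₂/v₁ is just their ratio: 0.7637/0.4469 = 1.71.

1.71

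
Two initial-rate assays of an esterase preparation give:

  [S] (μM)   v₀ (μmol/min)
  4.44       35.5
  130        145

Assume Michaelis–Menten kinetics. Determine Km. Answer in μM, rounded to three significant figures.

In reciprocal form, 1/v = (Km/Vmax)·(1/[S]) + 1/Vmax. The two points give (1/[S], 1/v) = (0.2252, 0.02817) and (0.007692, 0.006897).
Slope = (0.02817 − 0.006897)/(0.2252 − 0.007692) = 0.09779; intercept = 0.02817 − 0.09779×0.2252 = 0.006144.
Vmax = 1/intercept = 163 μmol/min; Km = slope × Vmax = 0.09779 × 163 = 15.9 μM.

15.9 μM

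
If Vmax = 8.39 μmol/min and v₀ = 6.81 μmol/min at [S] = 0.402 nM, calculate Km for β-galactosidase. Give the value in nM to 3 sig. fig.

0.0933 nM

From v = Vmax[S]/(Km+[S]), Km = [S](Vmax − v)/v.
Km = 0.402 × (8.39 − 6.81) / 6.81 = 0.6352/6.81 = 0.0933 nM.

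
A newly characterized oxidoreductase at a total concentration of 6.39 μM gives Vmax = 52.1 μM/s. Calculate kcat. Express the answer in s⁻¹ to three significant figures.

kcat = Vmax/[E]total = 52.1 μM/s / 6.39 μM = 8.15 s⁻¹.

8.15 s⁻¹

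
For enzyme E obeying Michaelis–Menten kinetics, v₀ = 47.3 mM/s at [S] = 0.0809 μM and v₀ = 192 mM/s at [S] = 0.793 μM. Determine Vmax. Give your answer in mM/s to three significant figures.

In reciprocal form, 1/v = (Km/Vmax)·(1/[S]) + 1/Vmax. The two points give (1/[S], 1/v) = (12.36, 0.02114) and (1.261, 0.005208).
Slope = (0.02114 − 0.005208)/(12.36 − 1.261) = 0.001435; intercept = 0.02114 − 0.001435×12.36 = 0.003398.
Vmax = 1/intercept = 294 mM/s; Km = slope × Vmax = 0.001435 × 294 = 0.422 μM.

294 mM/s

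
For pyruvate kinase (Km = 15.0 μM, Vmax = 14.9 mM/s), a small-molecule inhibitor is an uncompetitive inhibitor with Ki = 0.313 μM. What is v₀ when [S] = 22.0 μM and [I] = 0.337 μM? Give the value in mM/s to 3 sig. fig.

5.40 mM/s

α = 1 + [I]/Ki = 1 + 0.337/0.313 = 2.077.
For an uncompetitive inhibitor, both parameters are divided by α, giving Vmax/α and Km/α: Km,app = 7.22 μM, Vmax,app = 7.17 mM/s.
v = Vmax,app·[S]/(Km,app + [S]) = 7.17 × 22.0/(7.22 + 22.0) = 5.40 mM/s.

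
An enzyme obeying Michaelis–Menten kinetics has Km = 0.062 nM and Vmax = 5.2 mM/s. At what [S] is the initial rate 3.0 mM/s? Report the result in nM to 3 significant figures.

The required fractional saturation is v/Vmax = 3.0/5.2 = 0.5769.
Then [S]/(Km+[S]) = 0.5769 ⇒ [S] = 0.062 × 0.5769/(1 − 0.5769) = 0.0845 nM.

0.0845 nM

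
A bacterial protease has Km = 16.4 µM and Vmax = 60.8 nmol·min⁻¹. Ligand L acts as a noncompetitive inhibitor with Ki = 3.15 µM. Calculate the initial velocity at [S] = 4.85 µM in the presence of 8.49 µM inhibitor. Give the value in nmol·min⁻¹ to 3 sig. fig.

With α = 1 + [I]/Ki = 1 + 8.49/3.15 = 3.695, the noncompetitive rate law is v = (Vmax/α)·[S] / (Km + [S]).
v = (60.8/3.695)×4.85 / (16.4 + 4.85) = 79.80/21.25 = 3.76 nmol·min⁻¹.

3.76 nmol·min⁻¹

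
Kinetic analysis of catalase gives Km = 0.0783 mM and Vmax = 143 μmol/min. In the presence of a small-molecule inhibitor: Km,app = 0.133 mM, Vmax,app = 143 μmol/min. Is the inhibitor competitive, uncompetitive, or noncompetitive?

competitive

Km increases (0.0783 → 0.133 mM) while Vmax is unchanged — the hallmark of competitive inhibition.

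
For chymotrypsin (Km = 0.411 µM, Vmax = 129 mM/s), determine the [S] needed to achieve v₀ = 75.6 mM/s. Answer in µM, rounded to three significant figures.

Rearranging v = Vmax[S]/(Km+[S]) gives [S] = Km·v/(Vmax − v).
[S] = 0.411 × 75.6 / (129 − 75.6) = 31.07/53.40 = 0.582 µM.

0.582 µM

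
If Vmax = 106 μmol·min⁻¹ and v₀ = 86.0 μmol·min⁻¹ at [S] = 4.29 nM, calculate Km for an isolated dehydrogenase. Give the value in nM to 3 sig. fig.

From v = Vmax[S]/(Km+[S]), Km = [S](Vmax − v)/v.
Km = 4.29 × (106 − 86.0) / 86.0 = 85.80/86.0 = 0.998 nM.

0.998 nM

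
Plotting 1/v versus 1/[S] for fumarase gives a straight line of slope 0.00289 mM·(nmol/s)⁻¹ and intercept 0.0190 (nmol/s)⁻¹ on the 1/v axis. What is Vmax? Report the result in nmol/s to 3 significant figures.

The y-intercept of a Lineweaver–Burk plot equals 1/Vmax, so Vmax = 1/0.0190 = 52.6 nmol/s.

52.6 nmol/s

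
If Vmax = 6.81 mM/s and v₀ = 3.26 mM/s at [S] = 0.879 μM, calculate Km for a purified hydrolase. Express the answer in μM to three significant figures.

0.957 μM

From v = Vmax[S]/(Km+[S]), Km = [S](Vmax − v)/v.
Km = 0.879 × (6.81 − 3.26) / 3.26 = 3.120/3.26 = 0.957 μM.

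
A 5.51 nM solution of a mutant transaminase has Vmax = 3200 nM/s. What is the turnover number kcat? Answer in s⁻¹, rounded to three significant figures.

kcat = Vmax/[E]total = 3200 nM/s / 5.51 nM = 581 s⁻¹.

581 s⁻¹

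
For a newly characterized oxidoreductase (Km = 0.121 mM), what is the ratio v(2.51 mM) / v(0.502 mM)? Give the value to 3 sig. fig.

Since Vmax cancels, v₂/v₁ = [S]₂(Km+[S]₁) / [S]₁(Km+[S]₂).
= 2.51×(0.121+0.502) / (0.502×(0.121+2.51)) = 1.564/1.321 = 1.18.

1.18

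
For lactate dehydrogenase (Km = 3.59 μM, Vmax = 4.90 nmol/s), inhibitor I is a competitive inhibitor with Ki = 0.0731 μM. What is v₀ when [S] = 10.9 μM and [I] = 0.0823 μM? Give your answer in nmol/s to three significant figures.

α = 1 + [I]/Ki = 1 + 0.0823/0.0731 = 2.126.
For a competitive inhibitor, Vmax is unchanged and the apparent Km becomes α·Km: Km,app = 7.63 μM, Vmax,app = 4.90 nmol/s.
v = Vmax,app·[S]/(Km,app + [S]) = 4.90 × 10.9/(7.63 + 10.9) = 2.88 nmol/s.

2.88 nmol/s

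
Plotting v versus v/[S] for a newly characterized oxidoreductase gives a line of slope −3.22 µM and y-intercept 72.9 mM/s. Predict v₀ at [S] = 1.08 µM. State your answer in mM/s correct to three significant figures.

18.3 mM/s

In the Eadie–Hofstee form v = Vmax − Km·(v/[S]), the slope is −Km and the intercept is Vmax, so Km = 3.22 µM and Vmax = 72.9 mM/s.
v = 72.9 × 1.08/(3.22 + 1.08) = 18.3 mM/s.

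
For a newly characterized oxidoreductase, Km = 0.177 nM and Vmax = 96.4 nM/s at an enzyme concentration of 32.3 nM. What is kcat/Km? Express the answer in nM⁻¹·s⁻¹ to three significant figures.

kcat = Vmax/[E]total = 96.4/32.3 = 2.98 s⁻¹.
kcat/Km = 2.98/0.177 = 16.9 nM⁻¹·s⁻¹.

16.9 nM⁻¹·s⁻¹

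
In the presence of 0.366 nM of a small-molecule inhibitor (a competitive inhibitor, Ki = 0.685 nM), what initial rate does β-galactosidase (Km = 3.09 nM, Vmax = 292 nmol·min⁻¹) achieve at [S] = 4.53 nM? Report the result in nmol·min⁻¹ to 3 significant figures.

143 nmol·min⁻¹

With α = 1 + [I]/Ki = 1 + 0.366/0.685 = 1.534, the competitive rate law is v = Vmax[S] / (αKm + [S]).
v = 292×4.53 / (1.534×3.09 + 4.53) = 1323/9.271 = 143 nmol·min⁻¹.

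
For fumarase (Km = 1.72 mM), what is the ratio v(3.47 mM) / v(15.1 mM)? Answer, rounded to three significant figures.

0.745

Since Vmax cancels, v₂/v₁ = [S]₂(Km+[S]₁) / [S]₁(Km+[S]₂).
= 3.47×(1.72+15.1) / (15.1×(1.72+3.47)) = 58.37/78.37 = 0.745.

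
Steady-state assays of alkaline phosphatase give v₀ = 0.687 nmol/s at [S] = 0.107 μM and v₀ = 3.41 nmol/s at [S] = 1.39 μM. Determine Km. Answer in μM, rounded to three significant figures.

From v = Vmax[S]/(Km+[S]), each point gives Vmax = v(Km+[S])/[S].
Equating: 0.687(Km+0.107)/0.107 = 3.41(Km+1.39)/1.39.
6.421·Km + 0.687 = 2.453·Km + 3.41, so (6.421 − 2.453)·Km = 3.41 − 0.687.
Km = 2.723/3.967 = 0.686 μM; then Vmax = 0.687(0.686+0.107)/0.107 = 5.09 nmol/s.

0.686 μM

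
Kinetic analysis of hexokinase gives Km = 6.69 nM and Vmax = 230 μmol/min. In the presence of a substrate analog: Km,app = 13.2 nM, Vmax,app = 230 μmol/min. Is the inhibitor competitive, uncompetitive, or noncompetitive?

Km increases (6.69 → 13.2 nM) while Vmax is unchanged — the hallmark of competitive inhibition.

competitive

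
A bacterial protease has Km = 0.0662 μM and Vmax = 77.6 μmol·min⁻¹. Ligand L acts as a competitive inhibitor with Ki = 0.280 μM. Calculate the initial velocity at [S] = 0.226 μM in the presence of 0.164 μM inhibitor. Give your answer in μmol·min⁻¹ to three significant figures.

α = 1 + [I]/Ki = 1 + 0.164/0.280 = 1.586.
For a competitive inhibitor, Vmax is unchanged and the apparent Km becomes α·Km: Km,app = 0.105 μM, Vmax,app = 77.6 μmol·min⁻¹.
v = Vmax,app·[S]/(Km,app + [S]) = 77.6 × 0.226/(0.105 + 0.226) = 53.0 μmol·min⁻¹.

53.0 μmol·min⁻¹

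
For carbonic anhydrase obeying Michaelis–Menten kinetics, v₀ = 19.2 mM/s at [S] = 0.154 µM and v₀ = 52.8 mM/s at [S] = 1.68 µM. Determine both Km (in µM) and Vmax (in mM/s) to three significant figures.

In reciprocal form, 1/v = (Km/Vmax)·(1/[S]) + 1/Vmax. The two points give (1/[S], 1/v) = (6.494, 0.05208) and (0.5952, 0.01894).
Slope = (0.05208 − 0.01894)/(6.494 − 0.5952) = 0.005619; intercept = 0.05208 − 0.005619×6.494 = 0.01559.
Vmax = 1/intercept = 64.1 mM/s; Km = slope × Vmax = 0.005619 × 64.1 = 0.360 µM.

Km = 0.360 µM; Vmax = 64.1 mM/s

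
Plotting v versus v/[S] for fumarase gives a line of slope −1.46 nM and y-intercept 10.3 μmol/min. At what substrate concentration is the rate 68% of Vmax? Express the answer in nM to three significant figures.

3.10 nM

The Eadie–Hofstee slope gives Km = 1.46 nM (slope = −Km).
v/Vmax = [S]/(Km+[S]) = 0.68 ⇒ [S] = Km·0.68/(1−0.68) = 1.46 × 2.125 = 3.10 nM.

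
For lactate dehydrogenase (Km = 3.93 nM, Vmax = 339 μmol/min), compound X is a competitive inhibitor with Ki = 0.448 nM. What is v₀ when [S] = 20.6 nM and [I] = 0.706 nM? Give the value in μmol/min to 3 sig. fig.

α = 1 + [I]/Ki = 1 + 0.706/0.448 = 2.576.
For a competitive inhibitor, Vmax is unchanged and the apparent Km becomes α·Km: Km,app = 10.1 nM, Vmax,app = 339 μmol/min.
v = Vmax,app·[S]/(Km,app + [S]) = 339 × 20.6/(10.1 + 20.6) = 227 μmol/min.

227 μmol/min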